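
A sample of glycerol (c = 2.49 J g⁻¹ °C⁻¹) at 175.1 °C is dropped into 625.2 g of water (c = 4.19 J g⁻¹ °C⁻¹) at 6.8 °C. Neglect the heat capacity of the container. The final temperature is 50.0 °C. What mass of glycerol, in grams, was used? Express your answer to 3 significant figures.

m = 363 g

q_gained = (625.2 × 4.19) × (50.0 − 6.8) = 113200 J
q_lost = m × 2.49 × (175.1 − 50.0) = 311.499 m
m = 113200 / 311.499 = 363 g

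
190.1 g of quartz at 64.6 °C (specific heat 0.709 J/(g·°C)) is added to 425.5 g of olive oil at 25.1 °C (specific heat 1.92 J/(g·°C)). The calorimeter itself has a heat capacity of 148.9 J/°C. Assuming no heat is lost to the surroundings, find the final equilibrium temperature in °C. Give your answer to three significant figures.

T_f = 29.9 °C

Heat lost by quartz = heat gained by olive oil + calorimeter.
(190.1)(0.709)(64.6 − T) = [(425.5)(1.92) + 148.9](T − 25.1)
134.7809 (64.6 − T) = 965.86 (T − 25.1)
8706.8 − 134.7809 T = 965.86 T − 24243
32949.8 = 1100.6409 T
T = 29.94 °C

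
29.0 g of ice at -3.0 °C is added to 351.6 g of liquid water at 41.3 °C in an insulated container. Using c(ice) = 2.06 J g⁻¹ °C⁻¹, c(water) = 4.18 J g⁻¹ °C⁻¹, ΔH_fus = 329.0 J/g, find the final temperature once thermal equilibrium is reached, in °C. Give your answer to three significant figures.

T_f = 32.0 °C

Heat to bring ice to 0 °C and melt it: q₁ = 29.0×2.06×3.0 + 29.0×329.0 = 9720.2 J
Heat the water can supply cooling to 0 °C: 351.6×4.18×41.3 = 60698.1 J > q₁, so all ice melts.
Energy balance: 351.6×4.18×(41.3 − T) = 9720.2 + 29.0×4.18×(T − 0)
1469.688(41.3 − T) = 9720.2 + 121.22 T
60698.1 − 9720.2 = 1590.908 T
T = 50977.9 / 1590.908 = 32.04 °C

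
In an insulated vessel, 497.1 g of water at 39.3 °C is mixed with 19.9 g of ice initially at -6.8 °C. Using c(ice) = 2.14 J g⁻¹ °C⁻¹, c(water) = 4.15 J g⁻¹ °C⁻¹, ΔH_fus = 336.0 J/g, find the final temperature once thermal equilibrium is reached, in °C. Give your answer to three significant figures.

Heat to bring ice to 0 °C and melt it: q₁ = 19.9×2.14×6.8 + 19.9×336.0 = 6976.0 J
Heat the water can supply cooling to 0 °C: 497.1×4.15×39.3 = 81074.5 J > q₁, so all ice melts.
Energy balance: 497.1×4.15×(39.3 − T) = 6976.0 + 19.9×4.15×(T − 0)
2062.965(39.3 − T) = 6976.0 + 82.585 T
81074.5 − 6976.0 = 2145.550 T
T = 74098.5 / 2145.550 = 34.54 °C

T_f = 34.5 °C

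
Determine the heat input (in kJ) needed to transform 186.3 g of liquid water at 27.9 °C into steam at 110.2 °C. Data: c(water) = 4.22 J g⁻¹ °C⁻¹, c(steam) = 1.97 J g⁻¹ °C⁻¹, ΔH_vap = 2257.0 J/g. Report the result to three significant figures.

q = 481 kJ

q1 (heat water 27.9→100.0 °C): 186.3 × 4.22 × 72.1 = 56684 J
q2 (vaporize at 100 °C): 186.3 × 2257.0 = 420479 J
q3 (heat steam 100.0→110.2 °C): 186.3 × 1.97 × 10.2 = 3744 J
Total: 56684 + 420479 + 3744 = 480907 J = 481 kJ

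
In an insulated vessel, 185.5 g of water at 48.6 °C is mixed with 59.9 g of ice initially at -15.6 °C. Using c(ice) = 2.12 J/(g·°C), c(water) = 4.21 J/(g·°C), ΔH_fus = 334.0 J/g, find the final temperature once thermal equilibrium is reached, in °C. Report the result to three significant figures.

T_f = 15.5 °C

Heat to bring ice to 0 °C and melt it: q₁ = 59.9×2.12×15.6 + 59.9×334.0 = 21988 J
Heat the water can supply cooling to 0 °C: 185.5×4.21×48.6 = 37954.4 J > q₁, so all ice melts.
Energy balance: 185.5×4.21×(48.6 − T) = 21988 + 59.9×4.21×(T − 0)
780.955(48.6 − T) = 21988 + 252.179 T
37954.4 − 21988 = 1033.134 T
T = 15966.4 / 1033.134 = 15.45 °C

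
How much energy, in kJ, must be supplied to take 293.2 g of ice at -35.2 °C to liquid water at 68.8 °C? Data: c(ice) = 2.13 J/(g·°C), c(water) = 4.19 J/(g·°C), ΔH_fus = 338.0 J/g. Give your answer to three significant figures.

q = 206 kJ

q1 (heat ice -35.2→0.0 °C): 293.2 × 2.13 × 35.2 = 21983 J
q2 (melt at 0 °C): 293.2 × 338.0 = 99102 J
q3 (heat water 0.0→68.8 °C): 293.2 × 4.19 × 68.8 = 84521 J
Total: 21983 + 99102 + 84521 = 205606 J = 206 kJ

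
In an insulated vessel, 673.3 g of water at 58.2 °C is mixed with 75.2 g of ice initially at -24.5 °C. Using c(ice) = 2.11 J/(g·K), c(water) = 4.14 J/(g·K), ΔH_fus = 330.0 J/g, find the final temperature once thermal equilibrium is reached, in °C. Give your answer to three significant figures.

Heat to bring ice to 0 °C and melt it: q₁ = 75.2×2.11×24.5 + 75.2×330.0 = 28703 J
Heat the water can supply cooling to 0 °C: 673.3×4.14×58.2 = 162230 J > q₁, so all ice melts.
Energy balance: 673.3×4.14×(58.2 − T) = 28703 + 75.2×4.14×(T − 0)
2787.462(58.2 − T) = 28703 + 311.328 T
162230 − 28703 = 3098.790 T
T = 133527 / 3098.790 = 43.09 °C

T_f = 43.1 °C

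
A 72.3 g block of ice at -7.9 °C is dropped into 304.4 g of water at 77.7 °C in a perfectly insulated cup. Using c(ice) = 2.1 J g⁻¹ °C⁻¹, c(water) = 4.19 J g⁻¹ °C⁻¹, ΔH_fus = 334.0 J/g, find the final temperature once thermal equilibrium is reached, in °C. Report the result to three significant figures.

T_f = 46.7 °C

Heat to bring ice to 0 °C and melt it: q₁ = 72.3×2.1×7.9 + 72.3×334.0 = 25348 J
Heat the water can supply cooling to 0 °C: 304.4×4.19×77.7 = 99101.4 J > q₁, so all ice melts.
Energy balance: 304.4×4.19×(77.7 − T) = 25348 + 72.3×4.19×(T − 0)
1275.436(77.7 − T) = 25348 + 302.937 T
99101.4 − 25348 = 1578.373 T
T = 73753.4 / 1578.373 = 46.73 °C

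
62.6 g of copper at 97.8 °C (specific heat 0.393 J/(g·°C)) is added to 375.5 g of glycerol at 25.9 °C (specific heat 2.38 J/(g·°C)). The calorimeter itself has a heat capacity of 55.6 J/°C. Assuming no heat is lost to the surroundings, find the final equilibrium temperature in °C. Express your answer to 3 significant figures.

T_f = 27.7 °C

Heat lost by copper = heat gained by glycerol + calorimeter.
(62.6)(0.393)(97.8 − T) = [(375.5)(2.38) + 55.6](T − 25.9)
24.6018 (97.8 − T) = 949.29 (T − 25.9)
2406.1 − 24.6018 T = 949.29 T − 24587
26993.1 = 973.8918 T
T = 27.72 °C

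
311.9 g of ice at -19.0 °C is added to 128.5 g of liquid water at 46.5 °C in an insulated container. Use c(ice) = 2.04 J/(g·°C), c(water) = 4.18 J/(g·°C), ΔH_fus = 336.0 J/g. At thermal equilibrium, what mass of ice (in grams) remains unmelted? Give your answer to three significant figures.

Heat to warm all ice to 0 °C: 311.9×2.04×19.0 = 12089 J
Heat released by water cooling to 0 °C: 128.5×4.18×46.5 = 24977 J
24977 J < 12089 + 311.9×336.0 = 116887.4 J, so not all ice melts; final T = 0 °C.
Heat left for melting: 24977 − 12089 = 12888 J
Mass melted = 12888 / 336.0 = 38.36 g
Ice remaining = 311.9 − 38.36 = 273.54 g

m_ice remaining = 274 g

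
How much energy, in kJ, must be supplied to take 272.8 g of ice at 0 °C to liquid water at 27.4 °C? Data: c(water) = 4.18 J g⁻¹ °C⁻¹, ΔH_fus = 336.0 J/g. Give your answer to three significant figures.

q = 123 kJ

q1 (melt at 0 °C): 272.8 × 336.0 = 91661 J
q2 (heat water 0.0→27.4 °C): 272.8 × 4.18 × 27.4 = 31244 J
Total: 91661 + 31244 = 122905 J = 123 kJ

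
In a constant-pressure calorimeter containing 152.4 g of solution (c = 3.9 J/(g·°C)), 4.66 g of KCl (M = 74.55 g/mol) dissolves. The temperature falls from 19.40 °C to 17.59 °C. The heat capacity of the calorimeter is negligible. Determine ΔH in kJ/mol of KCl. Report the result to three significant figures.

ΔH = 17.2 kJ/mol

|ΔT| = |17.59 − 19.40| = 1.81 °C
|q_surr| = (152.4 × 3.9) × 1.81 = 594.36 × 1.81 = 1076 J
n(KCl) = 4.66 / 74.55 = 0.06251 mol
Temperature fell, so q_rxn = +|q_surr| = 1.076 kJ
ΔH = q_rxn / n = 17.21 kJ/mol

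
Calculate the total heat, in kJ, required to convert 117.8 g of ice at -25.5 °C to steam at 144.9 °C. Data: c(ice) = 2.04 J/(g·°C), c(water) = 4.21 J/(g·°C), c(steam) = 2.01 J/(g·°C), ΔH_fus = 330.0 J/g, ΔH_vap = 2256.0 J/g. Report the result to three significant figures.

q1 (heat ice -25.5→0.0 °C): 117.8 × 2.04 × 25.5 = 6128 J
q2 (melt at 0 °C): 117.8 × 330.0 = 38874 J
q3 (heat water 0.0→100.0 °C): 117.8 × 4.21 × 100.0 = 49594 J
q4 (vaporize at 100 °C): 117.8 × 2256.0 = 265757 J
q5 (heat steam 100.0→144.9 °C): 117.8 × 2.01 × 44.9 = 10631 J
Total: 6128 + 38874 + 49594 + 265757 + 10631 = 370984 J = 371 kJ

q = 371 kJ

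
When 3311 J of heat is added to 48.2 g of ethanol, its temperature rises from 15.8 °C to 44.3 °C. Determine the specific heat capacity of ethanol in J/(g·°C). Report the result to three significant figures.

c = 2.41 J/(g·°C)

c = q / (m ΔT) = 3311 / (48.2 × 28.5)
c = 3311 / 1373.7 = 2.41 J/(g·°C)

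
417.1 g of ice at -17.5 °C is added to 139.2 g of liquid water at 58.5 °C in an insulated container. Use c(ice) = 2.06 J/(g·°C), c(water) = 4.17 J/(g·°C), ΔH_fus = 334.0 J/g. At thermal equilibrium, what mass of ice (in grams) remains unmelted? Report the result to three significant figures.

m_ice remaining = 360 g

Heat to warm all ice to 0 °C: 417.1×2.06×17.5 = 15036 J
Heat released by water cooling to 0 °C: 139.2×4.17×58.5 = 33957 J
33957 J < 15036 + 417.1×334.0 = 154347.4 J, so not all ice melts; final T = 0 °C.
Heat left for melting: 33957 − 15036 = 18921 J
Mass melted = 18921 / 334.0 = 56.65 g
Ice remaining = 417.1 − 56.65 = 360.45 g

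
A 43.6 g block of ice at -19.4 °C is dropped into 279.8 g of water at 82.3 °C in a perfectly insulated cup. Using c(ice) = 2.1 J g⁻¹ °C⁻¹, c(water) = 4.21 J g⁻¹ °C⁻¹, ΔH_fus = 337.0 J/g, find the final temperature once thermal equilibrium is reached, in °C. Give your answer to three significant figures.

Heat to bring ice to 0 °C and melt it: q₁ = 43.6×2.1×19.4 + 43.6×337.0 = 16469 J
Heat the water can supply cooling to 0 °C: 279.8×4.21×82.3 = 96945.9 J > q₁, so all ice melts.
Energy balance: 279.8×4.21×(82.3 − T) = 16469 + 43.6×4.21×(T − 0)
1177.958(82.3 − T) = 16469 + 183.556 T
96945.9 − 16469 = 1361.514 T
T = 80476.9 / 1361.514 = 59.11 °C

T_f = 59.1 °C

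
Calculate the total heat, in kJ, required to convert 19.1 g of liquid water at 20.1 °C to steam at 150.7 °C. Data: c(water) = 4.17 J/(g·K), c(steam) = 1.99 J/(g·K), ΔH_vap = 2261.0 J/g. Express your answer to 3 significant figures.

q1 (heat water 20.1→100.0 °C): 19.1 × 4.17 × 79.9 = 6364 J
q2 (vaporize at 100 °C): 19.1 × 2261.0 = 43185 J
q3 (heat steam 100.0→150.7 °C): 19.1 × 1.99 × 50.7 = 1927 J
Total: 6364 + 43185 + 1927 = 51476 J = 51.5 kJ

q = 51.5 kJ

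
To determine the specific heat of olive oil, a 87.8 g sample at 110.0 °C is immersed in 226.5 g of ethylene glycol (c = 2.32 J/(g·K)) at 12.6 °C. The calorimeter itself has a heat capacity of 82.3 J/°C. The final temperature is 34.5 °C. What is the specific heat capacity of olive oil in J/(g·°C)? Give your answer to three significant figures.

q_gained = (226.5 × 2.32 + 82.3) × (34.5 − 12.6) = 13310 J
q_lost = 87.8 × c × (110.0 − 34.5) = 6628.9 c
Set equal: c = 13310 / 6628.9 = 2.01 J/(g·°C)

c = 2.01 J/(g·°C)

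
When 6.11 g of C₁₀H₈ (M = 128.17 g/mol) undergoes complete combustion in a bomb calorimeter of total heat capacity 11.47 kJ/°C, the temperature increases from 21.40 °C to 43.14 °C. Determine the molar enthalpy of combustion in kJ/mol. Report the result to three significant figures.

ΔT = 43.14 − 21.40 = 21.74 °C
q_cal = C_cal × ΔT = 11.47 × 21.74 = 249.3578 kJ
n = 6.11 / 128.17 = 0.04767 mol
q_rxn = −q_cal = -249.3578 kJ
ΔH = -249.3578 / 0.04767 = -5231 kJ/mol

ΔH = -5230 kJ/mol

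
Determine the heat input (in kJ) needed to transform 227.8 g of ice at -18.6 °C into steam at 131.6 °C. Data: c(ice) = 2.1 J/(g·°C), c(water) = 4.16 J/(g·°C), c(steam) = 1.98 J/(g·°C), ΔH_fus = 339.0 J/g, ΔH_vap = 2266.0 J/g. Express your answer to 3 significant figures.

q = 711 kJ

q1 (heat ice -18.6→0.0 °C): 227.8 × 2.1 × 18.6 = 8898 J
q2 (melt at 0 °C): 227.8 × 339.0 = 77224 J
q3 (heat water 0.0→100.0 °C): 227.8 × 4.16 × 100.0 = 94765 J
q4 (vaporize at 100 °C): 227.8 × 2266.0 = 516195 J
q5 (heat steam 100.0→131.6 °C): 227.8 × 1.98 × 31.6 = 14253 J
Total: 8898 + 77224 + 94765 + 516195 + 14253 = 711335 J = 711 kJ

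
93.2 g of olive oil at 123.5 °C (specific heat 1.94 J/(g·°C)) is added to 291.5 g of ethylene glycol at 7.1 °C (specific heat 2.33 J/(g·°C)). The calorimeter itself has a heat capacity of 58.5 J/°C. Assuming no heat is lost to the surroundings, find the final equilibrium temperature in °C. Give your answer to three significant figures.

T_f = 30.0 °C

Heat lost by olive oil = heat gained by ethylene glycol + calorimeter.
(93.2)(1.94)(123.5 − T) = [(291.5)(2.33) + 58.5](T − 7.1)
180.808 (123.5 − T) = 737.695 (T − 7.1)
22330 − 180.808 T = 737.695 T − 5237.6
27567.6 = 918.503 T
T = 30.01 °C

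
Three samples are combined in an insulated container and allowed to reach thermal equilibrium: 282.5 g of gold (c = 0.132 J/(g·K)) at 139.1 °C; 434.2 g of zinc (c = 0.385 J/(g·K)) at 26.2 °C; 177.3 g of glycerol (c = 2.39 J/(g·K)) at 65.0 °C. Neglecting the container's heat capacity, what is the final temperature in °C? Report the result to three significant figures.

Σ mᵢcᵢ(T − Tᵢ) = 0  ⇒  T = Σ mᵢcᵢTᵢ / Σ mᵢcᵢ
Σ mᵢcᵢ = 282.5×0.132 + 434.2×0.385 + 177.3×2.39 = 628.204
Σ mᵢcᵢTᵢ = 37.29×139.1 + 167.167×26.2 + 423.747×65.0 = 37110
T = 37110 / 628.204 = 59.07 °C

T_f = 59.1 °C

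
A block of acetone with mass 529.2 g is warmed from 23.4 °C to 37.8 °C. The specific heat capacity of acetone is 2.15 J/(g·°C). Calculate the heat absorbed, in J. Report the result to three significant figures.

q = 16400 J

q = m c ΔT = 529.2 × 2.15 × (37.8 − 23.4)
q = 529.2 × 2.15 × 14.4 = 16380 J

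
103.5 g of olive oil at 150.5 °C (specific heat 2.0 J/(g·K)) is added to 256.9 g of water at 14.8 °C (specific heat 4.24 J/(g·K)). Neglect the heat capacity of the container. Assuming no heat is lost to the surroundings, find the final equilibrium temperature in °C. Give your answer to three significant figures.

Heat lost by olive oil = heat gained by water.
(103.5)(2.0)(150.5 − T) = (256.9)(4.24)(T − 14.8)
207 (150.5 − T) = 1089.256 (T − 14.8)
31154 − 207 T = 1089.256 T − 16121
47275 = 1296.256 T
T = 36.47 °C

T_f = 36.5 °C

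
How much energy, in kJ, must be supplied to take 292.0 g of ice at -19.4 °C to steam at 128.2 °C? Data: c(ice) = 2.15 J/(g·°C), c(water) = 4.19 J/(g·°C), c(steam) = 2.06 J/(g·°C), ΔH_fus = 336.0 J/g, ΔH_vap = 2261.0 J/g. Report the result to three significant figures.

q1 (heat ice -19.4→0.0 °C): 292.0 × 2.15 × 19.4 = 12179 J
q2 (melt at 0 °C): 292.0 × 336.0 = 98112 J
q3 (heat water 0.0→100.0 °C): 292.0 × 4.19 × 100.0 = 122348 J
q4 (vaporize at 100 °C): 292.0 × 2261.0 = 660212 J
q5 (heat steam 100.0→128.2 °C): 292.0 × 2.06 × 28.2 = 16963 J
Total: 12179 + 98112 + 122348 + 660212 + 16963 = 909814 J = 910 kJ

q = 910 kJ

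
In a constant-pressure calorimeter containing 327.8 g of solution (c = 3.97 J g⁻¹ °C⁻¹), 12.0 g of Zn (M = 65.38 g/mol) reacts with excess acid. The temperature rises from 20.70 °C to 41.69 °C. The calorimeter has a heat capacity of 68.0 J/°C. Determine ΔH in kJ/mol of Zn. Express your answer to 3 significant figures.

ΔH = -157 kJ/mol

|ΔT| = |41.69 − 20.70| = 20.99 °C
|q_surr| = (327.8 × 3.97 + 68.0) × 20.99 = 1369.366 × 20.99 = 28740 J
n(Zn) = 12.0 / 65.38 = 0.1835 mol
Temperature rose, so q_rxn = −|q_surr| = -28.74 kJ
ΔH = q_rxn / n = -156.6 kJ/mol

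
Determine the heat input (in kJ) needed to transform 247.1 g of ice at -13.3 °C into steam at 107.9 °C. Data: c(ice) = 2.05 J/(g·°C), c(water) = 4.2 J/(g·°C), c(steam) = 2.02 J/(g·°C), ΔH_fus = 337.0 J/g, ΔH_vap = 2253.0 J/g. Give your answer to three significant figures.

q1 (heat ice -13.3→0.0 °C): 247.1 × 2.05 × 13.3 = 6737 J
q2 (melt at 0 °C): 247.1 × 337.0 = 83273 J
q3 (heat water 0.0→100.0 °C): 247.1 × 4.2 × 100.0 = 103782 J
q4 (vaporize at 100 °C): 247.1 × 2253.0 = 556716 J
q5 (heat steam 100.0→107.9 °C): 247.1 × 2.02 × 7.9 = 3943 J
Total: 6737 + 83273 + 103782 + 556716 + 3943 = 754451 J = 754 kJ

q = 754 kJ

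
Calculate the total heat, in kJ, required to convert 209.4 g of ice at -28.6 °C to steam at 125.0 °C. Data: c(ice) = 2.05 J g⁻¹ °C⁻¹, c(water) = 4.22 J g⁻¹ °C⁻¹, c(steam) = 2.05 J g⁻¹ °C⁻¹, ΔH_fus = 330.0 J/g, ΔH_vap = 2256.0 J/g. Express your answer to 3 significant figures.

q1 (heat ice -28.6→0.0 °C): 209.4 × 2.05 × 28.6 = 12277 J
q2 (melt at 0 °C): 209.4 × 330.0 = 69102 J
q3 (heat water 0.0→100.0 °C): 209.4 × 4.22 × 100.0 = 88367 J
q4 (vaporize at 100 °C): 209.4 × 2256.0 = 472406 J
q5 (heat steam 100.0→125.0 °C): 209.4 × 2.05 × 25.0 = 10732 J
Total: 12277 + 69102 + 88367 + 472406 + 10732 = 652884 J = 653 kJ

q = 653 kJ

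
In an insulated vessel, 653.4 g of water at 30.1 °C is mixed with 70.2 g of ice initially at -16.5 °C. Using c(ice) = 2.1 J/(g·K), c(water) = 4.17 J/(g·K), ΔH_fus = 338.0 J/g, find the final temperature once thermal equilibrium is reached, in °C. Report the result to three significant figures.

Heat to bring ice to 0 °C and melt it: q₁ = 70.2×2.1×16.5 + 70.2×338.0 = 26160 J
Heat the water can supply cooling to 0 °C: 653.4×4.17×30.1 = 82012.8 J > q₁, so all ice melts.
Energy balance: 653.4×4.17×(30.1 − T) = 26160 + 70.2×4.17×(T − 0)
2724.678(30.1 − T) = 26160 + 292.734 T
82012.8 − 26160 = 3017.412 T
T = 55852.8 / 3017.412 = 18.51 °C

T_f = 18.5 °C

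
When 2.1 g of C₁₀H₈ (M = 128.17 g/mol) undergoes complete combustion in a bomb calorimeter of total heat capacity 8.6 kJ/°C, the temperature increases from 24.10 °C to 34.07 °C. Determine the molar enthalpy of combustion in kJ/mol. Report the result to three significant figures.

ΔT = 34.07 − 24.10 = 9.97 °C
q_cal = C_cal × ΔT = 8.6 × 9.97 = 85.742 kJ
n = 2.1 / 128.17 = 0.01638 mol
q_rxn = −q_cal = -85.742 kJ
ΔH = -85.742 / 0.01638 = -5234.6 kJ/mol

ΔH = -5230 kJ/mol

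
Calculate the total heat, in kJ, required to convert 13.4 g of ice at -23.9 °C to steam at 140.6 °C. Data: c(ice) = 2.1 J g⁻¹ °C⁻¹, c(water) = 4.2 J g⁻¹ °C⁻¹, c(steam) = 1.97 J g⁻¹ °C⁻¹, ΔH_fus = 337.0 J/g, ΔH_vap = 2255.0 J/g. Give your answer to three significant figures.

q1 (heat ice -23.9→0.0 °C): 13.4 × 2.1 × 23.9 = 673 J
q2 (melt at 0 °C): 13.4 × 337.0 = 4516 J
q3 (heat water 0.0→100.0 °C): 13.4 × 4.2 × 100.0 = 5628 J
q4 (vaporize at 100 °C): 13.4 × 2255.0 = 30217 J
q5 (heat steam 100.0→140.6 °C): 13.4 × 1.97 × 40.6 = 1072 J
Total: 673 + 4516 + 5628 + 30217 + 1072 = 42106 J = 42.1 kJ

q = 42.1 kJ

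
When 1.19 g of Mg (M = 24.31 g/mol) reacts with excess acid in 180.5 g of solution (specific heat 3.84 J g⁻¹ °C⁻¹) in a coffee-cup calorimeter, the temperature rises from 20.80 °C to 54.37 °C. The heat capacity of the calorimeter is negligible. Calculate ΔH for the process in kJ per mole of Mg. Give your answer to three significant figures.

ΔH = -475 kJ/mol

|ΔT| = |54.37 − 20.80| = 33.57 °C
|q_surr| = (180.5 × 3.84) × 33.57 = 693.12 × 33.57 = 23270 J
n(Mg) = 1.19 / 24.31 = 0.04895 mol
Temperature rose, so q_rxn = −|q_surr| = -23.27 kJ
ΔH = q_rxn / n = -475.4 kJ/mol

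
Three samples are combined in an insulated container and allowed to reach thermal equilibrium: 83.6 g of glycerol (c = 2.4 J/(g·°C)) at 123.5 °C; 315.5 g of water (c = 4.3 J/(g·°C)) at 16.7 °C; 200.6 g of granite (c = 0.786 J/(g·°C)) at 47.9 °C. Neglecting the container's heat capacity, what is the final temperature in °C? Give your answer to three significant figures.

Σ mᵢcᵢ(T − Tᵢ) = 0  ⇒  T = Σ mᵢcᵢTᵢ / Σ mᵢcᵢ
Σ mᵢcᵢ = 83.6×2.4 + 315.5×4.3 + 200.6×0.786 = 1714.9616
Σ mᵢcᵢTᵢ = 200.64×123.5 + 1356.65×16.7 + 157.6716×47.9 = 54988
T = 54988 / 1714.9616 = 32.06 °C

T_f = 32.1 °C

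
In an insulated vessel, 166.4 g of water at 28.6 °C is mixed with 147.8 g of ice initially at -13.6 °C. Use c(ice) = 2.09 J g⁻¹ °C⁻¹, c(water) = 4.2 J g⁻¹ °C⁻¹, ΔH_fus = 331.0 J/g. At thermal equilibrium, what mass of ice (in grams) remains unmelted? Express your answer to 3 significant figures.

m_ice remaining = 100 g

Heat to warm all ice to 0 °C: 147.8×2.09×13.6 = 4201.1 J
Heat released by water cooling to 0 °C: 166.4×4.2×28.6 = 19988 J
19988 J < 4201.1 + 147.8×331.0 = 53122.9 J, so not all ice melts; final T = 0 °C.
Heat left for melting: 19988 − 4201.1 = 15786.9 J
Mass melted = 15786.9 / 331.0 = 47.69 g
Ice remaining = 147.8 − 47.69 = 100.11 g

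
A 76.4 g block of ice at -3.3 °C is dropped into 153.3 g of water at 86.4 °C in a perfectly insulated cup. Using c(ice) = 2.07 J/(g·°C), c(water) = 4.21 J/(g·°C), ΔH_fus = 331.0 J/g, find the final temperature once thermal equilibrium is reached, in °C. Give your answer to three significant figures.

T_f = 31.0 °C

Heat to bring ice to 0 °C and melt it: q₁ = 76.4×2.07×3.3 + 76.4×331.0 = 25810 J
Heat the water can supply cooling to 0 °C: 153.3×4.21×86.4 = 55762.0 J > q₁, so all ice melts.
Energy balance: 153.3×4.21×(86.4 − T) = 25810 + 76.4×4.21×(T − 0)
645.393(86.4 − T) = 25810 + 321.644 T
55762.0 − 25810 = 967.037 T
T = 29952.0 / 967.037 = 30.97 °C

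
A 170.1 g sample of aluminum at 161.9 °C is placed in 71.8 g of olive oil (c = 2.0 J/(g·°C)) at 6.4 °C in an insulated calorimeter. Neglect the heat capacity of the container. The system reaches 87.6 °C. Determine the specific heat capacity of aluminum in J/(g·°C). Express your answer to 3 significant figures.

c = 0.923 J/(g·°C)

q_gained = (71.8 × 2.0) × (87.6 − 6.4) = 11660 J
q_lost = 170.1 × c × (161.9 − 87.6) = 12638.43 c
Set equal: c = 11660 / 12638.43 = 0.923 J/(g·°C)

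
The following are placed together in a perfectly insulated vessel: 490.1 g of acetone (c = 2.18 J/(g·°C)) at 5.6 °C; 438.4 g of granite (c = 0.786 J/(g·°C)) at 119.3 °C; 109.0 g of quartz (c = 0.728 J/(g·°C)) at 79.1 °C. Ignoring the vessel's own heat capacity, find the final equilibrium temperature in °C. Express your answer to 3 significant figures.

Σ mᵢcᵢ(T − Tᵢ) = 0  ⇒  T = Σ mᵢcᵢTᵢ / Σ mᵢcᵢ
Σ mᵢcᵢ = 490.1×2.18 + 438.4×0.786 + 109.0×0.728 = 1492.3524
Σ mᵢcᵢTᵢ = 1068.418×5.6 + 344.5824×119.3 + 79.352×79.1 = 53369
T = 53369 / 1492.3524 = 35.76 °C

T_f = 35.8 °C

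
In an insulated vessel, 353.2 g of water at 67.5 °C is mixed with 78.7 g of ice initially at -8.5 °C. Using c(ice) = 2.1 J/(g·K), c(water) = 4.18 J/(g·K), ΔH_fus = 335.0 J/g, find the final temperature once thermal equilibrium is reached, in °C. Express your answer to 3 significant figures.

T_f = 39.8 °C

Heat to bring ice to 0 °C and melt it: q₁ = 78.7×2.1×8.5 + 78.7×335.0 = 27769 J
Heat the water can supply cooling to 0 °C: 353.2×4.18×67.5 = 99655.4 J > q₁, so all ice melts.
Energy balance: 353.2×4.18×(67.5 − T) = 27769 + 78.7×4.18×(T − 0)
1476.376(67.5 − T) = 27769 + 328.966 T
99655.4 − 27769 = 1805.342 T
T = 71886.4 / 1805.342 = 39.82 °C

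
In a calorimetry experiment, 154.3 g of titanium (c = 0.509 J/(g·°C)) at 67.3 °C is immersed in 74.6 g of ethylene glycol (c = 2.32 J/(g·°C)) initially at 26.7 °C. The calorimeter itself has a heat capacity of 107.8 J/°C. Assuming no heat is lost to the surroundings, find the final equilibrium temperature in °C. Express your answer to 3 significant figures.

Heat lost by titanium = heat gained by ethylene glycol + calorimeter.
(154.3)(0.509)(67.3 − T) = [(74.6)(2.32) + 107.8](T − 26.7)
78.5387 (67.3 − T) = 280.872 (T − 26.7)
5285.7 − 78.5387 T = 280.872 T − 7499.3
12785.0 = 359.4107 T
T = 35.57 °C

T_f = 35.6 °C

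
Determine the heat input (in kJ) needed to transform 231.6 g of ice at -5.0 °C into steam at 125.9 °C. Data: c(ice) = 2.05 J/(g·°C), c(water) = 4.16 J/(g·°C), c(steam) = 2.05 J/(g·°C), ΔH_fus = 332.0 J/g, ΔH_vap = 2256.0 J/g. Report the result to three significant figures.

q1 (heat ice -5.0→0.0 °C): 231.6 × 2.05 × 5.0 = 2374 J
q2 (melt at 0 °C): 231.6 × 332.0 = 76891 J
q3 (heat water 0.0→100.0 °C): 231.6 × 4.16 × 100.0 = 96346 J
q4 (vaporize at 100 °C): 231.6 × 2256.0 = 522490 J
q5 (heat steam 100.0→125.9 °C): 231.6 × 2.05 × 25.9 = 12297 J
Total: 2374 + 76891 + 96346 + 522490 + 12297 = 710398 J = 710 kJ

q = 710 kJ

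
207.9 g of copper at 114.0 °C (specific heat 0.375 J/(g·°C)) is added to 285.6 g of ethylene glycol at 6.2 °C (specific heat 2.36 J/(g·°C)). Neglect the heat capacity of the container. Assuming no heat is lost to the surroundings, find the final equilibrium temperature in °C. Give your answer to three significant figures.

T_f = 17.4 °C

Heat lost by copper = heat gained by ethylene glycol.
(207.9)(0.375)(114.0 − T) = (285.6)(2.36)(T − 6.2)
77.9625 (114.0 − T) = 674.016 (T − 6.2)
8887.7 − 77.9625 T = 674.016 T − 4178.9
13066.6 = 751.9785 T
T = 17.38 °C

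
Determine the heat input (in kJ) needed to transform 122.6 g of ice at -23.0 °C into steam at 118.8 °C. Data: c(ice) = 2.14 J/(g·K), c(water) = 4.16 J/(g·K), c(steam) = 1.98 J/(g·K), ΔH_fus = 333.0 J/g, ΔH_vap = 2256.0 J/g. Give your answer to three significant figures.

q1 (heat ice -23.0→0.0 °C): 122.6 × 2.14 × 23.0 = 6034 J
q2 (melt at 0 °C): 122.6 × 333.0 = 40826 J
q3 (heat water 0.0→100.0 °C): 122.6 × 4.16 × 100.0 = 51002 J
q4 (vaporize at 100 °C): 122.6 × 2256.0 = 276586 J
q5 (heat steam 100.0→118.8 °C): 122.6 × 1.98 × 18.8 = 4564 J
Total: 6034 + 40826 + 51002 + 276586 + 4564 = 379012 J = 379 kJ

q = 379 kJ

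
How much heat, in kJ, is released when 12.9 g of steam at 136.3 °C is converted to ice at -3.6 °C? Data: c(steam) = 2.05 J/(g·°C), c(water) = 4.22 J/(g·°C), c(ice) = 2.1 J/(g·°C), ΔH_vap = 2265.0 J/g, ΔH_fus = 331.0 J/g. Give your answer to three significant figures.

q = 40.0 kJ

q1 (cool steam 136.3→100 °C): 12.9 × 2.05 × 36.3 = 960 J
q2 (condense at 100 °C): 12.9 × 2265.0 = 29219 J
q3 (cool water 100→0 °C): 12.9 × 4.22 × 100.0 = 5444 J
q4 (freeze at 0 °C): 12.9 × 331.0 = 4270 J
q5 (cool ice 0→-3.6 °C): 12.9 × 2.1 × 3.6 = 98 J
Total: 960 + 29219 + 5444 + 4270 + 98 = 39991 J = 40.0 kJ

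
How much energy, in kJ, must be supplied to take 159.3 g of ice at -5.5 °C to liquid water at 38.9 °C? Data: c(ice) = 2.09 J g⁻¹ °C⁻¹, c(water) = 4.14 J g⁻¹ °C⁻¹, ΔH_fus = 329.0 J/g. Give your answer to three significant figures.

q1 (heat ice -5.5→0.0 °C): 159.3 × 2.09 × 5.5 = 1831 J
q2 (melt at 0 °C): 159.3 × 329.0 = 52410 J
q3 (heat water 0.0→38.9 °C): 159.3 × 4.14 × 38.9 = 25655 J
Total: 1831 + 52410 + 25655 = 79896 J = 79.9 kJ

q = 79.9 kJ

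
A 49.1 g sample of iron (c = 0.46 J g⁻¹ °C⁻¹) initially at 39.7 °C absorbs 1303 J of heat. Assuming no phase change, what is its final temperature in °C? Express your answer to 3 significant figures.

ΔT = q / (m c) = 1303 / (49.1 × 0.46) = 57.69 °C
T_f = 39.7 + 57.69 = 97.39 °C

T_f = 97.4 °C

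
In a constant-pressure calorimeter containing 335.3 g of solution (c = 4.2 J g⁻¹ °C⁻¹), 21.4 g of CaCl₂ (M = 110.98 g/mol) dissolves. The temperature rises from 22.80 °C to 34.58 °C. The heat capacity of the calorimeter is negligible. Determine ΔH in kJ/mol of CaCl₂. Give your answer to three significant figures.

ΔH = -86.0 kJ/mol

|ΔT| = |34.58 − 22.80| = 11.78 °C
|q_surr| = (335.3 × 4.2) × 11.78 = 1408.26 × 11.78 = 16590 J
n(CaCl₂) = 21.4 / 110.98 = 0.1928 mol
Temperature rose, so q_rxn = −|q_surr| = -16.59 kJ
ΔH = q_rxn / n = -86.048 kJ/mol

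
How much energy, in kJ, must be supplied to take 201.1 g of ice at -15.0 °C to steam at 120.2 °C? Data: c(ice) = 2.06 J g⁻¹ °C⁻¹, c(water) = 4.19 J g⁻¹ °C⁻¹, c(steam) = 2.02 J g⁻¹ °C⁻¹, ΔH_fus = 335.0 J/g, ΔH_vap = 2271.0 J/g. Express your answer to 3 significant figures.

q = 623 kJ

q1 (heat ice -15.0→0.0 °C): 201.1 × 2.06 × 15.0 = 6214 J
q2 (melt at 0 °C): 201.1 × 335.0 = 67369 J
q3 (heat water 0.0→100.0 °C): 201.1 × 4.19 × 100.0 = 84261 J
q4 (vaporize at 100 °C): 201.1 × 2271.0 = 456698 J
q5 (heat steam 100.0→120.2 °C): 201.1 × 2.02 × 20.2 = 8206 J
Total: 6214 + 67369 + 84261 + 456698 + 8206 = 622748 J = 623 kJ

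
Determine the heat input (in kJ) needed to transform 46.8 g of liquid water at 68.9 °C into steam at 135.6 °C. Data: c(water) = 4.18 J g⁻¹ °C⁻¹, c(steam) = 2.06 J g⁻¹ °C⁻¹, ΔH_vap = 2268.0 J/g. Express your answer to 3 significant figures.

q = 116 kJ

q1 (heat water 68.9→100.0 °C): 46.8 × 4.18 × 31.1 = 6084 J
q2 (vaporize at 100 °C): 46.8 × 2268.0 = 106142 J
q3 (heat steam 100.0→135.6 °C): 46.8 × 2.06 × 35.6 = 3432 J
Total: 6084 + 106142 + 3432 = 115658 J = 116 kJ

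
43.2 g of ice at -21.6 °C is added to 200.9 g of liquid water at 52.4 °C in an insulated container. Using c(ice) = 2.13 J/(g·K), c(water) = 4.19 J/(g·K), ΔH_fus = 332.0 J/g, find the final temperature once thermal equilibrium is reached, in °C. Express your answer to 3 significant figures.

Heat to bring ice to 0 °C and melt it: q₁ = 43.2×2.13×21.6 + 43.2×332.0 = 16330 J
Heat the water can supply cooling to 0 °C: 200.9×4.19×52.4 = 44108.8 J > q₁, so all ice melts.
Energy balance: 200.9×4.19×(52.4 − T) = 16330 + 43.2×4.19×(T − 0)
841.771(52.4 − T) = 16330 + 181.008 T
44108.8 − 16330 = 1022.779 T
T = 27778.8 / 1022.779 = 27.16 °C

T_f = 27.2 °C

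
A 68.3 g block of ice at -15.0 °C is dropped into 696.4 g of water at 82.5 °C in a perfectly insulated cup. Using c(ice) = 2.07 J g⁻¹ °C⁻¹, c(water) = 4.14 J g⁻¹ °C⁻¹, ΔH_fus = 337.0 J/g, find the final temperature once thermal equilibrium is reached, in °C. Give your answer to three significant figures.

T_f = 67.2 °C

Heat to bring ice to 0 °C and melt it: q₁ = 68.3×2.07×15.0 + 68.3×337.0 = 25138 J
Heat the water can supply cooling to 0 °C: 696.4×4.14×82.5 = 237855 J > q₁, so all ice melts.
Energy balance: 696.4×4.14×(82.5 − T) = 25138 + 68.3×4.14×(T − 0)
2883.096(82.5 − T) = 25138 + 282.762 T
237855 − 25138 = 3165.858 T
T = 212717 / 3165.858 = 67.19 °C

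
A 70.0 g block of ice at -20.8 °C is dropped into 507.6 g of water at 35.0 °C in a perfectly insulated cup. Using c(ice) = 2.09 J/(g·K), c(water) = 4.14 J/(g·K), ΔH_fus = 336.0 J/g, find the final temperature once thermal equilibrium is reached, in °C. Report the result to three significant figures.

Heat to bring ice to 0 °C and melt it: q₁ = 70.0×2.09×20.8 + 70.0×336.0 = 26563 J
Heat the water can supply cooling to 0 °C: 507.6×4.14×35.0 = 73551.2 J > q₁, so all ice melts.
Energy balance: 507.6×4.14×(35.0 − T) = 26563 + 70.0×4.14×(T − 0)
2101.464(35.0 − T) = 26563 + 289.8 T
73551.2 − 26563 = 2391.264 T
T = 46988.2 / 2391.264 = 19.6499 °C

T_f = 19.6 °C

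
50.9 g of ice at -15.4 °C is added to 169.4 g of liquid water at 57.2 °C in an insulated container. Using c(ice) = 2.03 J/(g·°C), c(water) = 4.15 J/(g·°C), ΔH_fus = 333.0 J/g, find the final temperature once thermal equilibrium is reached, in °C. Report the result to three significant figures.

T_f = 23.7 °C

Heat to bring ice to 0 °C and melt it: q₁ = 50.9×2.03×15.4 + 50.9×333.0 = 18541 J
Heat the water can supply cooling to 0 °C: 169.4×4.15×57.2 = 40212.2 J > q₁, so all ice melts.
Energy balance: 169.4×4.15×(57.2 − T) = 18541 + 50.9×4.15×(T − 0)
703.01(57.2 − T) = 18541 + 211.235 T
40212.2 − 18541 = 914.245 T
T = 21671.2 / 914.245 = 23.70 °C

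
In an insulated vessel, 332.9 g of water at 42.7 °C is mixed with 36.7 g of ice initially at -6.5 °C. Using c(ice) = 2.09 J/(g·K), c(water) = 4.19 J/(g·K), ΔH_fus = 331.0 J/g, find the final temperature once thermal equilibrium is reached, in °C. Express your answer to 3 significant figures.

Heat to bring ice to 0 °C and melt it: q₁ = 36.7×2.09×6.5 + 36.7×331.0 = 12646 J
Heat the water can supply cooling to 0 °C: 332.9×4.19×42.7 = 59560.1 J > q₁, so all ice melts.
Energy balance: 332.9×4.19×(42.7 − T) = 12646 + 36.7×4.19×(T − 0)
1394.851(42.7 − T) = 12646 + 153.773 T
59560.1 − 12646 = 1548.624 T
T = 46914.1 / 1548.624 = 30.29 °C

T_f = 30.3 °C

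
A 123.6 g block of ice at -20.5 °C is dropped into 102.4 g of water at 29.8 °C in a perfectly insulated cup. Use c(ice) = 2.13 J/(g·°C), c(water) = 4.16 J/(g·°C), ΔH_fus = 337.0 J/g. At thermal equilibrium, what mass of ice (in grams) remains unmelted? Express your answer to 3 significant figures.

m_ice remaining = 102 g

Heat to warm all ice to 0 °C: 123.6×2.13×20.5 = 5397.0 J
Heat released by water cooling to 0 °C: 102.4×4.16×29.8 = 12694 J
12694 J < 5397.0 + 123.6×337.0 = 47050.2 J, so not all ice melts; final T = 0 °C.
Heat left for melting: 12694 − 5397.0 = 7297.0 J
Mass melted = 7297.0 / 337.0 = 21.65 g
Ice remaining = 123.6 − 21.65 = 101.95 g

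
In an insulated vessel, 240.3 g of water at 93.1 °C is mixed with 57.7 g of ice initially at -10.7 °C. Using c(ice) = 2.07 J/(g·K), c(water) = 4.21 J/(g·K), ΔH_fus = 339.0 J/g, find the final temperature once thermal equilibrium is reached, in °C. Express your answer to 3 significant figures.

T_f = 58.5 °C

Heat to bring ice to 0 °C and melt it: q₁ = 57.7×2.07×10.7 + 57.7×339.0 = 20838 J
Heat the water can supply cooling to 0 °C: 240.3×4.21×93.1 = 94185.8 J > q₁, so all ice melts.
Energy balance: 240.3×4.21×(93.1 − T) = 20838 + 57.7×4.21×(T − 0)
1011.663(93.1 − T) = 20838 + 242.917 T
94185.8 − 20838 = 1254.580 T
T = 73347.8 / 1254.580 = 58.46 °C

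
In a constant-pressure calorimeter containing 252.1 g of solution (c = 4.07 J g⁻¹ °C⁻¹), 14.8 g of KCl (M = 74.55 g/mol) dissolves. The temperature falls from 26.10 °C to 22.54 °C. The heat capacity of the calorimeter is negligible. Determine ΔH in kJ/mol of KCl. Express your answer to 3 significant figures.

|ΔT| = |22.54 − 26.10| = 3.56 °C
|q_surr| = (252.1 × 4.07) × 3.56 = 1026.047 × 3.56 = 3653 J
n(KCl) = 14.8 / 74.55 = 0.1985 mol
Temperature fell, so q_rxn = +|q_surr| = 3.653 kJ
ΔH = q_rxn / n = 18.40 kJ/mol

ΔH = 18.4 kJ/mol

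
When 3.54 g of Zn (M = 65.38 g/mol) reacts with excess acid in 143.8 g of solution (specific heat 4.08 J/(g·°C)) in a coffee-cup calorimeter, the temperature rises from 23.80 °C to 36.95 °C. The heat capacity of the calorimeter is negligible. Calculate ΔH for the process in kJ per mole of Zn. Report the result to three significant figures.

|ΔT| = |36.95 − 23.80| = 13.15 °C
|q_surr| = (143.8 × 4.08) × 13.15 = 586.704 × 13.15 = 7715.2 J
n(Zn) = 3.54 / 65.38 = 0.054145 mol
Temperature rose, so q_rxn = −|q_surr| = -7.7152 kJ
ΔH = q_rxn / n = -142.49 kJ/mol

ΔH = -142 kJ/mol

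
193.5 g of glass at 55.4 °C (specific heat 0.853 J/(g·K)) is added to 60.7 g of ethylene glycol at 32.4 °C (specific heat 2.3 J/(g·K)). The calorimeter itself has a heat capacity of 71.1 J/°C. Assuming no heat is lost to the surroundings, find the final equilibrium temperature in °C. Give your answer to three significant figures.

Heat lost by glass = heat gained by ethylene glycol + calorimeter.
(193.5)(0.853)(55.4 − T) = [(60.7)(2.3) + 71.1](T − 32.4)
165.0555 (55.4 − T) = 210.71 (T − 32.4)
9144.1 − 165.0555 T = 210.71 T − 6827.0
15971.1 = 375.7655 T
T = 42.50 °C

T_f = 42.5 °C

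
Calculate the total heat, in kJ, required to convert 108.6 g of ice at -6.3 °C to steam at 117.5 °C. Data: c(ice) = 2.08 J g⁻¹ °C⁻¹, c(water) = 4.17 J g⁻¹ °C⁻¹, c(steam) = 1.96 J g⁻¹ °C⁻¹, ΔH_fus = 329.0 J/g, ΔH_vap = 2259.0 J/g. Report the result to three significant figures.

q = 331 kJ

q1 (heat ice -6.3→0.0 °C): 108.6 × 2.08 × 6.3 = 1423 J
q2 (melt at 0 °C): 108.6 × 329.0 = 35729 J
q3 (heat water 0.0→100.0 °C): 108.6 × 4.17 × 100.0 = 45286 J
q4 (vaporize at 100 °C): 108.6 × 2259.0 = 245327 J
q5 (heat steam 100.0→117.5 °C): 108.6 × 1.96 × 17.5 = 3725 J
Total: 1423 + 35729 + 45286 + 245327 + 3725 = 331490 J = 331 kJ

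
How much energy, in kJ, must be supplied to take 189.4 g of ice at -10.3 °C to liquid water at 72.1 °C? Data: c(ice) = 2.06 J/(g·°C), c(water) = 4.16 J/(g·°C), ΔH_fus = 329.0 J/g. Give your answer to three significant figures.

q = 123 kJ

q1 (heat ice -10.3→0.0 °C): 189.4 × 2.06 × 10.3 = 4019 J
q2 (melt at 0 °C): 189.4 × 329.0 = 62313 J
q3 (heat water 0.0→72.1 °C): 189.4 × 4.16 × 72.1 = 56808 J
Total: 4019 + 62313 + 56808 = 123140 J = 123 kJ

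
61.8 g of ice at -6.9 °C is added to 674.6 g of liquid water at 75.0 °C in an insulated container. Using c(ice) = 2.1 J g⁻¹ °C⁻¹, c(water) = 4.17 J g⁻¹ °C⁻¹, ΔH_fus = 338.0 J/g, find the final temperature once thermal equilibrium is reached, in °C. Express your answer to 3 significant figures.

Heat to bring ice to 0 °C and melt it: q₁ = 61.8×2.1×6.9 + 61.8×338.0 = 21784 J
Heat the water can supply cooling to 0 °C: 674.6×4.17×75.0 = 210981 J > q₁, so all ice melts.
Energy balance: 674.6×4.17×(75.0 − T) = 21784 + 61.8×4.17×(T − 0)
2813.082(75.0 − T) = 21784 + 257.706 T
210981 − 21784 = 3070.788 T
T = 189197 / 3070.788 = 61.61 °C

T_f = 61.6 °C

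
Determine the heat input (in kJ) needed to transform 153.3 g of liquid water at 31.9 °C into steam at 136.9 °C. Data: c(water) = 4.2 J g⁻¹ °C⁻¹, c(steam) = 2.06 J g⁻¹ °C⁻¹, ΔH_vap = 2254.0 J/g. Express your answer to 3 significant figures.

q = 401 kJ

q1 (heat water 31.9→100.0 °C): 153.3 × 4.2 × 68.1 = 43847 J
q2 (vaporize at 100 °C): 153.3 × 2254.0 = 345538 J
q3 (heat steam 100.0→136.9 °C): 153.3 × 2.06 × 36.9 = 11653 J
Total: 43847 + 345538 + 11653 = 401038 J = 401 kJ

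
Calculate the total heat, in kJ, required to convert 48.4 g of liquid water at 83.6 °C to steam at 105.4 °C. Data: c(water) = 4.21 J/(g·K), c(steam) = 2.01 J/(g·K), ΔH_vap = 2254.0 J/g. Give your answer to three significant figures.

q1 (heat water 83.6→100.0 °C): 48.4 × 4.21 × 16.4 = 3342 J
q2 (vaporize at 100 °C): 48.4 × 2254.0 = 109094 J
q3 (heat steam 100.0→105.4 °C): 48.4 × 2.01 × 5.4 = 525 J
Total: 3342 + 109094 + 525 = 112961 J = 113 kJ

q = 113 kJ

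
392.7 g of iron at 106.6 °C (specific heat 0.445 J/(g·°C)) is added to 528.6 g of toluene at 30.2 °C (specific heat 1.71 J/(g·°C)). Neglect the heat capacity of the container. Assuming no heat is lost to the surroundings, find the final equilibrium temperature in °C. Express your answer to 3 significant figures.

T_f = 42.6 °C

Heat lost by iron = heat gained by toluene.
(392.7)(0.445)(106.6 − T) = (528.6)(1.71)(T − 30.2)
174.7515 (106.6 − T) = 903.906 (T − 30.2)
18629 − 174.7515 T = 903.906 T − 27298
45927 = 1078.6575 T
T = 42.58 °C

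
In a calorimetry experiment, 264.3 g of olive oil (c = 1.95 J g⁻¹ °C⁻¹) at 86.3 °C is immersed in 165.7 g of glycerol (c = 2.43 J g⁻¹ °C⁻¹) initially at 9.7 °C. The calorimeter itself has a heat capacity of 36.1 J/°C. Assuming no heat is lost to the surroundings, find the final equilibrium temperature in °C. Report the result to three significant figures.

T_f = 51.1 °C

Heat lost by olive oil = heat gained by glycerol + calorimeter.
(264.3)(1.95)(86.3 − T) = [(165.7)(2.43) + 36.1](T − 9.7)
515.385 (86.3 − T) = 438.751 (T − 9.7)
44478 − 515.385 T = 438.751 T − 4255.9
48733.9 = 954.136 T
T = 51.08 °C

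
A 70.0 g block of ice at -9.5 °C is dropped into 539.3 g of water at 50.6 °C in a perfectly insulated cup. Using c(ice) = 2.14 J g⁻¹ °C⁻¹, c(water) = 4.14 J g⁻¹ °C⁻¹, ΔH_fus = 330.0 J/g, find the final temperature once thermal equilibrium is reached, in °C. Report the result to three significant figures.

Heat to bring ice to 0 °C and melt it: q₁ = 70.0×2.14×9.5 + 70.0×330.0 = 24523 J
Heat the water can supply cooling to 0 °C: 539.3×4.14×50.6 = 112975 J > q₁, so all ice melts.
Energy balance: 539.3×4.14×(50.6 − T) = 24523 + 70.0×4.14×(T − 0)
2232.702(50.6 − T) = 24523 + 289.8 T
112975 − 24523 = 2522.502 T
T = 88452 / 2522.502 = 35.07 °C

T_f = 35.1 °C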